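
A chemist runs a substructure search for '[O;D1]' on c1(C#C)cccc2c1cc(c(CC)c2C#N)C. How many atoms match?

0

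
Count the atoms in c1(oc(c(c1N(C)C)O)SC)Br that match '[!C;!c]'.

The query [!C;!c] means: neither aliphatic nor aromatic carbon — same as [!#6].
Check the 12 heavy atoms by environment: 1× o (aromatic) → match; 4× c (aromatic) → no; 1× Br → match; 1× O → match; 1× S → match; 3× C → no; 1× N → match.
Summing the matching environments: 1 + 1 + 1 + 1 + 1 = 5 matching atoms.

5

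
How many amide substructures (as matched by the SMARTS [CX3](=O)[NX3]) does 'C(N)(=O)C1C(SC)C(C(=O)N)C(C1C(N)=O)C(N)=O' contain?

[CX3](=O)[NX3] is the SMARTS for an amide: a carbonyl carbon bonded to a trivalent nitrogen.
The molecule carries 4 separate instances of a primary amide (-C(=O)NH2) meeting every constraint; each maps to a distinct set of atoms, giving 4 matches.

4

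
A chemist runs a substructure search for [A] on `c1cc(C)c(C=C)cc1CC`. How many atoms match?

5

The query [A] means: A matches any aliphatic (non-aromatic) heavy atom.
Check the 11 heavy atoms by environment: 6× c (aromatic) → no; 5× C → match.
That gives 5 matching atoms.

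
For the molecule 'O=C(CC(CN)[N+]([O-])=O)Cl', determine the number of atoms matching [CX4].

3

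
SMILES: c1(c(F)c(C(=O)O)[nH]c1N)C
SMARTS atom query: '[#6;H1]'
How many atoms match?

0

Check the 11 heavy atoms by environment: 1× n (aromatic, H1) → no; 4× c (aromatic, H0) → no; 1× F (H0) → no; 1× N (H2) → no; 1× C (H0) → no; 1× O (H0) → no; 1× O (H1) → no; 1× C (H3) → no.
No environment satisfies the query, so 0 matching atoms.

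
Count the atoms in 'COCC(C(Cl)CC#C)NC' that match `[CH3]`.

Check the 11 heavy atoms by environment: 2× C (H2) → no; 3× C (H1) → no; 1× C (H0) → no; 1× N (H1) → no; 2× C (H3) → match; 1× O (H0) → no; 1× Cl (H0) → no.
That gives 2 matching atoms.

2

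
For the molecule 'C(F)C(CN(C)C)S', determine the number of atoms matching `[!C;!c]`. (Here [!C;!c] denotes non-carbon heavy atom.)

3

Check the 8 heavy atoms by environment: 5× C → no; 1× N → match; 1× S → match; 1× F → match.
Summing the matching environments: 1 + 1 + 1 = 3 matching atoms.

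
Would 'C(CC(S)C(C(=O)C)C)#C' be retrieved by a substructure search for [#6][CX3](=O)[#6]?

Yes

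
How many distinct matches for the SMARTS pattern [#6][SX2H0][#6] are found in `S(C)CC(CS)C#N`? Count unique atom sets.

1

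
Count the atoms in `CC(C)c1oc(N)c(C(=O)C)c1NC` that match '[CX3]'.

The query [CX3] means: C with X3: aliphatic carbon with exactly 3 total connections.
Check the 14 heavy atoms by environment: 1× o (aromatic, X2) → no; 4× c (aromatic, X3) → no; 2× N (X3) → no; 5× C (X4) → no; 1× C (X3) → match; 1× O (X1) → no.
That gives 1 matching atom.

1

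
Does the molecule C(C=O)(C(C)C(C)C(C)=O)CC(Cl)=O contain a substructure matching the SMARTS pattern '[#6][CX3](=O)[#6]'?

Yes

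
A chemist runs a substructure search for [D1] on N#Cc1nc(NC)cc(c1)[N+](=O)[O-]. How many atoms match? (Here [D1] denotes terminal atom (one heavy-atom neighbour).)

4

The query [D1] means: atom with exactly one heavy-atom neighbour (degree 1).
Check the 13 heavy atoms by environment: 1× n (aromatic, D2) → no; 3× c (aromatic, D3) → no; 2× c (aromatic, D2) → no; 1× C (D2) → no; 1× N (D1) → match; 1× N (D2) → no; 1× C (D1) → match; 1× N (charge +1, D3) → no; 1× O (charge -1, D1) → match; 1× O (D1) → match.
Summing the matching environments: 1 + 1 + 1 + 1 = 4 matching atoms.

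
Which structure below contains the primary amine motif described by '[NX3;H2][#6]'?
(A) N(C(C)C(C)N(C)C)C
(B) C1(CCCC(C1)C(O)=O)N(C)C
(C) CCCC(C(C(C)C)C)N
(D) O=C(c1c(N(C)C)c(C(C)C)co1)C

C

[NX3;H2][#6] describes a trivalent nitrogen with two H attached to carbon (a primary amine).
(A) has a dimethylamino group (-N(CH3)2) but the nitrogen has H0, not H2.
(B) has a dimethylamino group (-N(CH3)2) but the nitrogen has H0, not H2.
(C) contains a primary amino group (-NH2), which satisfies every atom and bond constraint.
(D) has a dimethylamino group (-N(CH3)2) but the nitrogen has H0, not H2.
So the answer is (C).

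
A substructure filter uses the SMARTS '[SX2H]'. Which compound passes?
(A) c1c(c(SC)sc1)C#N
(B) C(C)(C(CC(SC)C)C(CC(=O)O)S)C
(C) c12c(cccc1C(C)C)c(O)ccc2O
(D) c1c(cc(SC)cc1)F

B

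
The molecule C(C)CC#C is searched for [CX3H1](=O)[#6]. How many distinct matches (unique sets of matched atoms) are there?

[CX3H1](=O)[#6] is the SMARTS for an aldehyde: an sp2 carbon with one H, double-bonded to O and single-bonded to carbon.
No fragment in the molecule satisfies every constraint, giving 0 matches.

0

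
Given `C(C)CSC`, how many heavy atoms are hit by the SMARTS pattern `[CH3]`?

2

The query [CH3] means: aliphatic carbon with exactly three hydrogens.
Check the 5 heavy atoms by environment: 2× C (H2) → no; 1× S (H0) → no; 2× C (H3) → match.
That gives 2 matching atoms.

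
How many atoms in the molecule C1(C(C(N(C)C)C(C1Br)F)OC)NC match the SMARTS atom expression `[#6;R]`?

5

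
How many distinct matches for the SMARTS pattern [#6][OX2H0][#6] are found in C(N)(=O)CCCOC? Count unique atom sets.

[#6][OX2H0][#6] is the SMARTS for an ether: an aliphatic oxygen bridging two carbons with no H on the oxygen.
Exactly one fragment in the molecule meets all constraints, giving 1 match.

1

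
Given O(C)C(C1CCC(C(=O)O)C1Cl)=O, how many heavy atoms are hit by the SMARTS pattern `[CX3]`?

2

Check the 13 heavy atoms by environment: 6× C (X4) → no; 2× C (X3) → match; 2× O (X1) → no; 2× O (X2) → no; 1× Cl (X1) → no.
That gives 2 matching atoms.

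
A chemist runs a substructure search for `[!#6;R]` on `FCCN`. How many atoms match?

0

The query [!#6;R] means: non-carbon atom that is part of a ring.
Check the 4 heavy atoms by environment: 2× C (acyclic) → no; 1× N (acyclic) → no; 1× F (acyclic) → no.
No environment satisfies the query, so 0 matching atoms.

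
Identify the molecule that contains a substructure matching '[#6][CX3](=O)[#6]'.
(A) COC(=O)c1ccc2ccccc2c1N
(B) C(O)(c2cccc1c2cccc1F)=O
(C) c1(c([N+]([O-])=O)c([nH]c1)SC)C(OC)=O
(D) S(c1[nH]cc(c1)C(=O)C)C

[#6][CX3](=O)[#6] describes a carbonyl carbon (no H) flanked by two carbons (a ketone).
(A) has a methyl-ester group (-C(=O)OCH3) but one neighbour of the carbonyl carbon is O, not C.
(B) has a carboxylic acid group (-C(=O)OH) but one neighbour of the carbonyl carbon is O, not C.
(C) has a methyl-ester group (-C(=O)OCH3) but one neighbour of the carbonyl carbon is O, not C.
(D) contains an acetyl/ketone group (-C(=O)CH3), which satisfies every atom and bond constraint.
So the answer is (D).

D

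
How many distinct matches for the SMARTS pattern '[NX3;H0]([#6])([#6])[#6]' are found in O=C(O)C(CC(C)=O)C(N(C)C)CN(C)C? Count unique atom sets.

2

[NX3;H0]([#6])([#6])[#6] is the SMARTS for a tertiary amine: a trivalent nitrogen with no H, bonded to three carbons.
The molecule carries 2 separate instances of a dimethylamino group (-N(CH3)2) meeting every constraint; each maps to a distinct set of atoms, giving 2 matches.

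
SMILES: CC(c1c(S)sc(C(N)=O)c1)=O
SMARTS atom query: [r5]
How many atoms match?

5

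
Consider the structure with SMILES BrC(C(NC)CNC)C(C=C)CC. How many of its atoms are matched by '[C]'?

10

The query [C] means: uppercase C matches aliphatic (non-aromatic) carbon only.
Check the 13 heavy atoms by environment: 10× C → match; 2× N → no; 1× Br → no.
That gives 10 matching atoms.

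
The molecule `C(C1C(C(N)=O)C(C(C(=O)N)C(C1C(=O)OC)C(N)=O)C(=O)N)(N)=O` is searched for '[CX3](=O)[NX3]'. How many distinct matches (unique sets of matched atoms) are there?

5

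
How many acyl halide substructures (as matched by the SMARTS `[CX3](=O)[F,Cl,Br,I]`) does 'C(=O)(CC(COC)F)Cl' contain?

[CX3](=O)[F,Cl,Br,I] is the SMARTS for an acyl halide: a carbonyl carbon bonded to a halogen.
Exactly one fragment in the molecule meets all constraints, giving 1 match.

1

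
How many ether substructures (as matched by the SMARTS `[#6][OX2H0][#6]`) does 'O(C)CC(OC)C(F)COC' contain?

[#6][OX2H0][#6] is the SMARTS for an ether: an aliphatic oxygen bridging two carbons with no H on the oxygen.
The molecule carries 3 separate instances of a methoxy ether (-OCH3) meeting every constraint; each maps to a distinct set of atoms, giving 3 matches.

3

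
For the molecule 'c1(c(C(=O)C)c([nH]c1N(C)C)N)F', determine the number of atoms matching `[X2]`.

0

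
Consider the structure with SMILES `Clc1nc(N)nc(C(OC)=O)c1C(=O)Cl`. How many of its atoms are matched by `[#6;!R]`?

The query [#6;!R] means: carbon not in any ring.
Check the 15 heavy atoms by environment: 2× n (aromatic, in 6-ring) → no; 4× c (aromatic, in 6-ring) → no; 1× N (acyclic) → no; 3× C (acyclic) → match; 3× O (acyclic) → no; 2× Cl (acyclic) → no.
That gives 3 matching atoms.

3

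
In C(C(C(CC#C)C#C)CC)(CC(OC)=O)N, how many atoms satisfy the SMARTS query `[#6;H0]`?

3

Check the 16 heavy atoms by environment: 3× C (H2) → no; 5× C (H1) → no; 3× C (H0) → match; 2× O (H0) → no; 2× C (H3) → no; 1× N (H2) → no.
That gives 3 matching atoms.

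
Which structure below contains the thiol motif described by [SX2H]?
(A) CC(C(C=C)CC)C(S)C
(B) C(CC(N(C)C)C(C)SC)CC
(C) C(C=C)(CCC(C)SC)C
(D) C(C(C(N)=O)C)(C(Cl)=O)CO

A

[SX2H] describes an aliphatic sulfur with two connections, one being H (a thiol).
(A) contains a thiol (-SH), which satisfies every atom and bond constraint.
(B) has a methylthio ether (-SCH3) but the sulfur has H0 (bonded to two carbons), not H1.
(C) has a methylthio ether (-SCH3) but the sulfur has H0 (bonded to two carbons), not H1.
(D) has a hydroxyl group (-OH) but it is an -OH, not an -SH.
So the answer is (A).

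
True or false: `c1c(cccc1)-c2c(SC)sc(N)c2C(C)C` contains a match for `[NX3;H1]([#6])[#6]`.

False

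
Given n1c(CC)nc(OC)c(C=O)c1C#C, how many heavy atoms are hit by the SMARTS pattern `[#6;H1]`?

2

The query [#6;H1] means: any carbon bearing exactly one hydrogen.
Check the 14 heavy atoms by environment: 2× n (aromatic, H0) → no; 4× c (aromatic, H0) → no; 1× C (H2) → no; 2× C (H3) → no; 1× C (H0) → no; 2× C (H1) → match; 2× O (H0) → no.
That gives 2 matching atoms.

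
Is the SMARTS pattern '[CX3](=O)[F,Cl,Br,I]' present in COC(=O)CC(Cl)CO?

No

The pattern [CX3](=O)[F,Cl,Br,I] describes a carbonyl carbon bonded to a halogen — an acyl halide.
The closest candidate here is a methyl-ester group (-C(=O)OCH3), but the carbonyl is bonded to -O-C, not to a halogen. No other fragment satisfies the full query, so there is no match.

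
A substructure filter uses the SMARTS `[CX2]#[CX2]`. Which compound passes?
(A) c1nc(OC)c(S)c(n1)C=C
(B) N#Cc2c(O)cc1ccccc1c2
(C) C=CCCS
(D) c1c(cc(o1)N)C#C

[CX2]#[CX2] describes a carbon-carbon triple bond (an alkyne).
(A) has a vinyl group (-CH=CH2) but the C=C is a double bond; both carbons are CX3, not CX2.
(B) has a nitrile (-C#N) but the triple bond is C#N, not C#C.
(C) has a vinyl group (-CH=CH2) but the C=C is a double bond; both carbons are CX3, not CX2.
(D) contains an ethynyl group (-C#CH), which satisfies every atom and bond constraint.
So the answer is (D).

D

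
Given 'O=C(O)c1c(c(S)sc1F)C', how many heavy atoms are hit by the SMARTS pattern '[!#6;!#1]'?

Check the 11 heavy atoms by environment: 1× s (aromatic) → match; 4× c (aromatic) → no; 2× C → no; 2× O → match; 1× S → match; 1× F → match.
Summing the matching environments: 1 + 2 + 1 + 1 = 5 matching atoms.

5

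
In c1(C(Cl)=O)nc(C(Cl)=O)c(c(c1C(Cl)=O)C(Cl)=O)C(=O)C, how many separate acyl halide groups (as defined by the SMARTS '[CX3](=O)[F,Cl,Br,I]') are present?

[CX3](=O)[F,Cl,Br,I] is the SMARTS for an acyl halide: a carbonyl carbon bonded to a halogen.
The molecule carries 4 separate instances of an acyl chloride (-C(=O)Cl) meeting every constraint; each maps to a distinct set of atoms, giving 4 matches.

4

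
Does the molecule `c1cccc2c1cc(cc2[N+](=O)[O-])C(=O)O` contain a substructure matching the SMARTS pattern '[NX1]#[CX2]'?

No

The pattern [NX1]#[CX2] describes a nitrogen triple-bonded to a two-connected carbon — a nitrile.
The closest candidate here is a nitro group (-[N+](=O)[O-]), but there is no C#N triple bond. No other fragment satisfies the full query, so there is no match.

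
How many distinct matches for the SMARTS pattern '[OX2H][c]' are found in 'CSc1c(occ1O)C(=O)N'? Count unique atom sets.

[OX2H][c] is the SMARTS for a phenol: a hydroxyl oxygen attached to an aromatic carbon.
Exactly one fragment in the molecule meets all constraints, giving 1 match.

1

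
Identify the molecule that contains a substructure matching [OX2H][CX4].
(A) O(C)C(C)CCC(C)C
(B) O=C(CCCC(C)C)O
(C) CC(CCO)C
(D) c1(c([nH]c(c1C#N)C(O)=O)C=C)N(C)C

[OX2H][CX4] describes a hydroxyl oxygen bound to an sp3 (X4) carbon (an aliphatic alcohol).
(A) has a methoxy ether (-OCH3) but the oxygen has H0 (ether), not H1.
(B) has a carboxylic acid group (-C(=O)OH) but the -OH is on a CX3 carbonyl carbon, not a CX4 carbon.
(C) contains a hydroxyl group (-OH), which satisfies every atom and bond constraint.
(D) has a carboxylic acid group (-C(=O)OH) but the -OH is on a CX3 carbonyl carbon, not a CX4 carbon.
So the answer is (C).

C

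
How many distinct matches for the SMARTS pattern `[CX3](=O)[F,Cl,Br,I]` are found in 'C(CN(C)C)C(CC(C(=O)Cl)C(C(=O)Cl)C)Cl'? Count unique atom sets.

2

[CX3](=O)[F,Cl,Br,I] is the SMARTS for an acyl halide: a carbonyl carbon bonded to a halogen.
The molecule carries 2 separate instances of an acyl chloride (-C(=O)Cl) meeting every constraint; each maps to a distinct set of atoms, giving 2 matches.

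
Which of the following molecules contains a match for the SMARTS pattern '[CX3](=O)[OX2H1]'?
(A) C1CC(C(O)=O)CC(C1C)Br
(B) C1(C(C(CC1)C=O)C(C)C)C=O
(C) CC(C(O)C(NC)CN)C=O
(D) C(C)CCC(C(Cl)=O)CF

[CX3](=O)[OX2H1] describes an sp2 carbon double-bonded to O and single-bonded to an -OH oxygen (a carboxylic acid).
(A) contains a carboxylic acid group (-C(=O)OH), which satisfies every atom and bond constraint.
(B) has an aldehyde (-CHO) but there is no singly-bonded oxygen on the carbonyl carbon.
(C) has an aldehyde (-CHO) but there is no singly-bonded oxygen on the carbonyl carbon.
(D) has an acyl chloride (-C(=O)Cl) but the carbonyl is bonded to Cl, not to an -OH oxygen.
So the answer is (A).

A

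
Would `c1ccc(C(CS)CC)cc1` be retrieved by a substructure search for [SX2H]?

Yes

The pattern [SX2H] describes an aliphatic sulfur with two connections, one being H — a thiol.
The molecule carries a thiol (-SH), whose atoms satisfy every constraint of the query, so the pattern matches.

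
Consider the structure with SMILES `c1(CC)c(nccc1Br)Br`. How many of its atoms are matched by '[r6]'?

The query [r6] means: r6 matches atoms in a six-membered ring.
Check the 10 heavy atoms by environment: 1× n (aromatic, in 6-ring) → match; 5× c (aromatic, in 6-ring) → match; 2× C (acyclic) → no; 2× Br (acyclic) → no.
Summing the matching environments: 1 + 5 = 6 matching atoms.

6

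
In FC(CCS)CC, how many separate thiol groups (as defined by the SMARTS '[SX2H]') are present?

1

[SX2H] is the SMARTS for a thiol: an aliphatic sulfur with two connections, one being H.
Exactly one fragment in the molecule meets all constraints, giving 1 match.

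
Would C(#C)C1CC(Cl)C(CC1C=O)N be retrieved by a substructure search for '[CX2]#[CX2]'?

Yes

The pattern [CX2]#[CX2] describes a carbon-carbon triple bond — an alkyne.
The molecule carries an ethynyl group (-C#CH), whose atoms satisfy every constraint of the query, so the pattern matches.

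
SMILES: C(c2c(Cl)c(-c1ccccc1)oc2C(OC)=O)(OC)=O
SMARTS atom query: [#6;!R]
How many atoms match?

4

The query [#6;!R] means: carbon not in any ring.
Check the 20 heavy atoms by environment: 1× o (aromatic, in 5-ring) → no; 4× c (aromatic, in 5-ring) → no; 6× c (aromatic, in 6-ring) → no; 4× C (acyclic) → match; 4× O (acyclic) → no; 1× Cl (acyclic) → no.
That gives 4 matching atoms.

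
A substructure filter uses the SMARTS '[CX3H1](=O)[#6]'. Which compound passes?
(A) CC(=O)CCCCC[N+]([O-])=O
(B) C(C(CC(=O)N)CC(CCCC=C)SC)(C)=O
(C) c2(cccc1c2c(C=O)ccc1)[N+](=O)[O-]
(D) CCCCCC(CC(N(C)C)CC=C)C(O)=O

C

[CX3H1](=O)[#6] describes an sp2 carbon with one H, double-bonded to O and single-bonded to carbon (an aldehyde).
(A) has an acetyl/ketone group (-C(=O)CH3) but the carbonyl carbon has H0 (two carbon neighbours), not H1.
(B) has an acetyl/ketone group (-C(=O)CH3) but the carbonyl carbon has H0 (two carbon neighbours), not H1.
(C) contains an aldehyde (-CHO), which satisfies every atom and bond constraint.
(D) has a carboxylic acid group (-C(=O)OH) but the carbonyl carbon has H0 and is bonded to O, not H1.
So the answer is (C).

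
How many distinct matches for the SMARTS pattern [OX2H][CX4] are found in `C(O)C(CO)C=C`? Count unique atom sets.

[OX2H][CX4] is the SMARTS for an aliphatic alcohol: a hydroxyl oxygen bound to an sp3 (X4) carbon.
The molecule carries 2 separate instances of a hydroxyl group (-OH) meeting every constraint; each maps to a distinct set of atoms, giving 2 matches.

2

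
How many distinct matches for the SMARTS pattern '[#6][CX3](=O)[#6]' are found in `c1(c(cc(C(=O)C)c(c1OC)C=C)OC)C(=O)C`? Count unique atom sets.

[#6][CX3](=O)[#6] is the SMARTS for a ketone: a carbonyl carbon (no H) flanked by two carbons.
The molecule carries 2 separate instances of an acetyl/ketone group (-C(=O)CH3) meeting every constraint; each maps to a distinct set of atoms, giving 2 matches.

2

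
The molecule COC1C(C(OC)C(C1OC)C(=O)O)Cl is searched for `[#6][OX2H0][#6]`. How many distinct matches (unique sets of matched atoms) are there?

[#6][OX2H0][#6] is the SMARTS for an ether: an aliphatic oxygen bridging two carbons with no H on the oxygen.
The molecule carries 3 separate instances of a methoxy ether (-OCH3) meeting every constraint; each maps to a distinct set of atoms, giving 3 matches.

3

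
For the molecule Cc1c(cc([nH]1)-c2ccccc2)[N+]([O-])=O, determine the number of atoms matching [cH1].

The query [cH1] means: aromatic carbon bearing exactly one hydrogen.
Check the 15 heavy atoms by environment: 1× n (aromatic, H1) → no; 4× c (aromatic, H0) → no; 6× c (aromatic, H1) → match; 1× N (charge +1, H0) → no; 1× O (charge -1, H0) → no; 1× O (H0) → no; 1× C (H3) → no.
That gives 6 matching atoms.

6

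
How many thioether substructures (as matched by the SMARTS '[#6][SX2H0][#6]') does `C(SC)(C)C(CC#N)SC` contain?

2

[#6][SX2H0][#6] is the SMARTS for a thioether: an aliphatic sulfur bridging two carbons with no H on the sulfur.
The molecule carries 2 separate instances of a methylthio ether (-SCH3) meeting every constraint; each maps to a distinct set of atoms, giving 2 matches.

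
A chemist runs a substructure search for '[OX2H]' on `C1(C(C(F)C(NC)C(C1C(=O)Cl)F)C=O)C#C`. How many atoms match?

0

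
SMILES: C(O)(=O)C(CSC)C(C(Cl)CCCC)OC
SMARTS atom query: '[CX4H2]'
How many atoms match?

4

The query [CX4H2] means: sp3 carbon (X4) with exactly two hydrogens.
Check the 16 heavy atoms by environment: 4× C (H2, X4) → match; 3× C (H1, X4) → no; 1× C (H0, X3) → no; 1× O (H0, X1) → no; 1× O (H1, X2) → no; 1× S (H0, X2) → no; 3× C (H3, X4) → no; 1× O (H0, X2) → no; 1× Cl (H0, X1) → no.
That gives 4 matching atoms.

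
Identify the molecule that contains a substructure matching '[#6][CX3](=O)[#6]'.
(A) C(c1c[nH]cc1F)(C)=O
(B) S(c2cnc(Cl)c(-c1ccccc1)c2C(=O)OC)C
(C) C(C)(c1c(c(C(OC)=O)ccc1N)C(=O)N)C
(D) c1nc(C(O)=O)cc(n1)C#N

A

[#6][CX3](=O)[#6] describes a carbonyl carbon (no H) flanked by two carbons (a ketone).
(A) contains an acetyl/ketone group (-C(=O)CH3), which satisfies every atom and bond constraint.
(B) has a methyl-ester group (-C(=O)OCH3) but one neighbour of the carbonyl carbon is O, not C.
(C) has a primary amide (-C(=O)NH2) but one neighbour of the carbonyl carbon is N, not C.
(D) has a carboxylic acid group (-C(=O)OH) but one neighbour of the carbonyl carbon is O, not C.
So the answer is (A).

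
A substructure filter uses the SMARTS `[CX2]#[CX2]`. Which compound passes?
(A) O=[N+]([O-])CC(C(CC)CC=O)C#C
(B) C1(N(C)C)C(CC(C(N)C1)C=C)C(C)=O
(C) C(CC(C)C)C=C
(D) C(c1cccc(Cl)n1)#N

A

[CX2]#[CX2] describes a carbon-carbon triple bond (an alkyne).
(A) contains an ethynyl group (-C#CH), which satisfies every atom and bond constraint.
(B) has a vinyl group (-CH=CH2) but the C=C is a double bond; both carbons are CX3, not CX2.
(C) has a vinyl group (-CH=CH2) but the C=C is a double bond; both carbons are CX3, not CX2.
(D) has a nitrile (-C#N) but the triple bond is C#N, not C#C.
So the answer is (A).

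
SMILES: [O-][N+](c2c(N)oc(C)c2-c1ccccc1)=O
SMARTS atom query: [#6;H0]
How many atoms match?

The query [#6;H0] means: any carbon with no attached hydrogen.
Check the 16 heavy atoms by environment: 1× o (aromatic, H0) → no; 5× c (aromatic, H0) → match; 1× N (charge +1, H0) → no; 1× O (charge -1, H0) → no; 1× O (H0) → no; 1× C (H3) → no; 1× N (H2) → no; 5× c (aromatic, H1) → no.
That gives 5 matching atoms.

5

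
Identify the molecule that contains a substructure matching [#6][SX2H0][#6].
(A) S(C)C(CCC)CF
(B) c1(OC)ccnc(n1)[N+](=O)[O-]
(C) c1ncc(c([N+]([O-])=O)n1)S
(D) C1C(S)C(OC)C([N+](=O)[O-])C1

[#6][SX2H0][#6] describes an aliphatic sulfur bridging two carbons with no H on the sulfur (a thioether).
(A) contains a methylthio ether (-SCH3), which satisfies every atom and bond constraint.
(B) has a methoxy ether (-OCH3) but the bridging atom is O, not S.
(C) has a thiol (-SH) but the sulfur has H1, not H0 bridging two carbons.
(D) has a thiol (-SH) but the sulfur has H1, not H0 bridging two carbons.
So the answer is (A).

A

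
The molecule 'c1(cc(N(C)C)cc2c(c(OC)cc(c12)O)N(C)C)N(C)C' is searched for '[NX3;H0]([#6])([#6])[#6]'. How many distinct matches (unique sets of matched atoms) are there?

[NX3;H0]([#6])([#6])[#6] is the SMARTS for a tertiary amine: a trivalent nitrogen with no H, bonded to three carbons.
The molecule carries 3 separate instances of a dimethylamino group (-N(CH3)2) meeting every constraint; each maps to a distinct set of atoms, giving 3 matches.

3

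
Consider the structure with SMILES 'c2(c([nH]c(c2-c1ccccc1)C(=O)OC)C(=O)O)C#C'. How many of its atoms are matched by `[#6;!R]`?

The query [#6;!R] means: carbon not in any ring.
Check the 20 heavy atoms by environment: 1× n (aromatic, in 5-ring) → no; 4× c (aromatic, in 5-ring) → no; 5× C (acyclic) → match; 4× O (acyclic) → no; 6× c (aromatic, in 6-ring) → no.
That gives 5 matching atoms.

5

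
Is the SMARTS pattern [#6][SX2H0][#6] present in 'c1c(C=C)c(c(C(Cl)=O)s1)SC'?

The pattern [#6][SX2H0][#6] describes an aliphatic sulfur bridging two carbons with no H on the sulfur — a thioether.
The molecule carries a methylthio ether (-SCH3), whose atoms satisfy every constraint of the query, so the pattern matches.

Yes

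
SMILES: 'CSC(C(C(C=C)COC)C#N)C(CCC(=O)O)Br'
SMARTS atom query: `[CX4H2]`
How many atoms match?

3

Check the 19 heavy atoms by environment: 3× C (H2, X4) → match; 4× C (H1, X4) → no; 1× C (H0, X2) → no; 1× N (H0, X1) → no; 1× C (H0, X3) → no; 1× O (H0, X1) → no; 1× O (H1, X2) → no; 1× O (H0, X2) → no; 2× C (H3, X4) → no; 1× C (H1, X3) → no; 1× C (H2, X3) → no; 1× S (H0, X2) → no; 1× Br (H0, X1) → no.
That gives 3 matching atoms.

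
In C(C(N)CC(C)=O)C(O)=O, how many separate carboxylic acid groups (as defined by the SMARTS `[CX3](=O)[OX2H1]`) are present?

1

[CX3](=O)[OX2H1] is the SMARTS for a carboxylic acid: an sp2 carbon double-bonded to O and single-bonded to an -OH oxygen.
Exactly one fragment in the molecule meets all constraints, giving 1 match.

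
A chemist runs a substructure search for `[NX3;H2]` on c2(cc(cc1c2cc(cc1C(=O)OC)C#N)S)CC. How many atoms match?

The query [NX3;H2] means: aliphatic N with 3 total connections, two of them H — an -NH2 nitrogen (amine or amide).
Check the 19 heavy atoms by environment: 6× c (aromatic, H0, X3) → no; 4× c (aromatic, H1, X3) → no; 1× C (H2, X4) → no; 2× C (H3, X4) → no; 1× C (H0, X2) → no; 1× N (H0, X1) → no; 1× C (H0, X3) → no; 1× O (H0, X1) → no; 1× O (H0, X2) → no; 1× S (H1, X2) → no.
No environment satisfies the query, so 0 matching atoms.

0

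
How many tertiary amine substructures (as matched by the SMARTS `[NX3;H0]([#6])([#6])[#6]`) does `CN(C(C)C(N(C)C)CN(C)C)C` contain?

3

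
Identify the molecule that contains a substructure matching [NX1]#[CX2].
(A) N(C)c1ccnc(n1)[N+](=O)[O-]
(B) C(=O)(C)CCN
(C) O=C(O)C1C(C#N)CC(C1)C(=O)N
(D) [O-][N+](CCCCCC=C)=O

[NX1]#[CX2] describes a nitrogen triple-bonded to a two-connected carbon (a nitrile).
(A) has a nitro group (-[N+](=O)[O-]) but there is no C#N triple bond.
(B) has a primary amino group (-NH2) but the nitrogen is NX3 (three connections), not NX1 triple-bonded.
(C) contains a nitrile (-C#N), which satisfies every atom and bond constraint.
(D) has a nitro group (-[N+](=O)[O-]) but there is no C#N triple bond.
So the answer is (C).

C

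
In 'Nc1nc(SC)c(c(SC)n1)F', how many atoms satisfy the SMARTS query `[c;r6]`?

Check the 12 heavy atoms by environment: 2× n (aromatic, in 6-ring) → no; 4× c (aromatic, in 6-ring) → match; 1× F (acyclic) → no; 1× N (acyclic) → no; 2× S (acyclic) → no; 2× C (acyclic) → no.
That gives 4 matching atoms.

4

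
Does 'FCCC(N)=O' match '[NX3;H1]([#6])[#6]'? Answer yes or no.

No

The pattern [NX3;H1]([#6])[#6] describes a trivalent nitrogen with one H, bonded to two carbons — a secondary amine.
The closest candidate here is a primary amide (-C(=O)NH2), but the -C(=O)NH2 nitrogen has H2, not H1. No other fragment satisfies the full query, so there is no match.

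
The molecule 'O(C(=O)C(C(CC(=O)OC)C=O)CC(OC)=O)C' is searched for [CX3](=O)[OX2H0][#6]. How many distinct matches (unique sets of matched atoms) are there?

[CX3](=O)[OX2H0][#6] is the SMARTS for an ester: a carbonyl carbon bonded to an oxygen that is itself bonded to carbon (no H on that O).
The molecule carries 3 separate instances of a methyl-ester group (-C(=O)OCH3) meeting every constraint; each maps to a distinct set of atoms, giving 3 matches.

3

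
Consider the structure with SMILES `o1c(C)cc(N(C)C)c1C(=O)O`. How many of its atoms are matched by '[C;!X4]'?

The query [C;!X4] means: aliphatic carbon that does not have four total connections.
Check the 12 heavy atoms by environment: 1× o (aromatic, X2) → no; 4× c (aromatic, X3) → no; 1× N (X3) → no; 3× C (X4) → no; 1× C (X3) → match; 1× O (X1) → no; 1× O (X2) → no.
That gives 1 matching atom.

1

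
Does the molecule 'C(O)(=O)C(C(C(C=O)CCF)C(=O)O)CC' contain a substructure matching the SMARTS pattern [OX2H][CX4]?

No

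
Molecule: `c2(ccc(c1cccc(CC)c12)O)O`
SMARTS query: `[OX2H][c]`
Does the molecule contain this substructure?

Yes

The pattern [OX2H][c] describes a hydroxyl oxygen attached to an aromatic carbon — a phenol.
The molecule carries a hydroxyl group (-OH), whose atoms satisfy every constraint of the query, so the pattern matches.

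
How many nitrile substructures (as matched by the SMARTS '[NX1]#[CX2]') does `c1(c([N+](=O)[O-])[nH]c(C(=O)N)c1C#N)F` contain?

[NX1]#[CX2] is the SMARTS for a nitrile: a nitrogen triple-bonded to a two-connected carbon.
Exactly one fragment in the molecule meets all constraints, giving 1 match.

1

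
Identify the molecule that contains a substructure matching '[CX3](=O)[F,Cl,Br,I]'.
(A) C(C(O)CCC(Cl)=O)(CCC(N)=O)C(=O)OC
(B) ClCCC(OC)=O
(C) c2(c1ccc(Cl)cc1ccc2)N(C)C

A

[CX3](=O)[F,Cl,Br,I] describes a carbonyl carbon bonded to a halogen (an acyl halide).
(A) contains an acyl chloride (-C(=O)Cl), which satisfies every atom and bond constraint.
(B) has a methyl-ester group (-C(=O)OCH3) but the carbonyl is bonded to -O-C, not to a halogen.
(C) has a chloro substituent but the Cl is not on a carbonyl carbon.
So the answer is (A).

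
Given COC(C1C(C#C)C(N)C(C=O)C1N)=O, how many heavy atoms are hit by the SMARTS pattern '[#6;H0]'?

2

The query [#6;H0] means: any carbon with no attached hydrogen.
Check the 15 heavy atoms by environment: 7× C (H1) → no; 2× N (H2) → no; 2× C (H0) → match; 3× O (H0) → no; 1× C (H3) → no.
That gives 2 matching atoms.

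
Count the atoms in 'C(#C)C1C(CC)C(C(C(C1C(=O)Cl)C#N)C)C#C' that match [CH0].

4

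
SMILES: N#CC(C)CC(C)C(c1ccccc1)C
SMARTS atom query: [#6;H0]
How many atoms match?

The query [#6;H0] means: any carbon with no attached hydrogen.
Check the 15 heavy atoms by environment: 3× C (H3) → no; 3× C (H1) → no; 1× C (H2) → no; 1× c (aromatic, H0) → match; 5× c (aromatic, H1) → no; 1× C (H0) → match; 1× N (H0) → no.
Summing the matching environments: 1 + 1 = 2 matching atoms.

2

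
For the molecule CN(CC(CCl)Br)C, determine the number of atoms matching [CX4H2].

2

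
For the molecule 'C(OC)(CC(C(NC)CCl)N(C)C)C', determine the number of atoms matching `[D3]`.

4

The query [D3] means: atom with exactly three heavy-atom neighbours.
Check the 14 heavy atoms by environment: 2× C (D2) → no; 3× C (D3) → match; 5× C (D1) → no; 1× N (D3) → match; 1× Cl (D1) → no; 1× N (D2) → no; 1× O (D2) → no.
Summing the matching environments: 3 + 1 = 4 matching atoms.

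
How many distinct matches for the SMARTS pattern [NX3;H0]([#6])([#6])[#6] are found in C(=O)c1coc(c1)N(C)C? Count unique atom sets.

[NX3;H0]([#6])([#6])[#6] is the SMARTS for a tertiary amine: a trivalent nitrogen with no H, bonded to three carbons.
Exactly one fragment in the molecule meets all constraints, giving 1 match.

1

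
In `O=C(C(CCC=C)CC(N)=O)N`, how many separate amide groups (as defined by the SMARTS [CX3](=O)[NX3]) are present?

2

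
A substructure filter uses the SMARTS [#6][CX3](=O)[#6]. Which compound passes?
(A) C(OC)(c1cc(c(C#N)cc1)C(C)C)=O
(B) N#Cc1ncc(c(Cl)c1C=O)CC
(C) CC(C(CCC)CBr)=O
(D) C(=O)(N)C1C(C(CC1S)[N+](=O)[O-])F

C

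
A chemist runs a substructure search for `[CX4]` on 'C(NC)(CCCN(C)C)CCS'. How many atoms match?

9

The query [CX4] means: C with X4: aliphatic carbon with exactly 4 total connections (bonds + H).
Check the 12 heavy atoms by environment: 9× C (X4) → match; 2× N (X3) → no; 1× S (X2) → no.
That gives 9 matching atoms.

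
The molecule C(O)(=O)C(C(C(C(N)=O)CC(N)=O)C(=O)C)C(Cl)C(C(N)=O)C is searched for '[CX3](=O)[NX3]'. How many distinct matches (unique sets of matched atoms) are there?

3

[CX3](=O)[NX3] is the SMARTS for an amide: a carbonyl carbon bonded to a trivalent nitrogen.
The molecule carries 3 separate instances of a primary amide (-C(=O)NH2) meeting every constraint; each maps to a distinct set of atoms, giving 3 matches.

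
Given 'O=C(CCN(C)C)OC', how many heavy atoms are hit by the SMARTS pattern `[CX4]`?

5

The query [CX4] means: C with X4: aliphatic carbon with exactly 4 total connections (bonds + H).
Check the 9 heavy atoms by environment: 5× C (X4) → match; 1× N (X3) → no; 1× C (X3) → no; 1× O (X1) → no; 1× O (X2) → no.
That gives 5 matching atoms.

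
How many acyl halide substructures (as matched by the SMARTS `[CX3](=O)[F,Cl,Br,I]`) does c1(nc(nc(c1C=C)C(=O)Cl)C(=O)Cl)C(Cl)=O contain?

[CX3](=O)[F,Cl,Br,I] is the SMARTS for an acyl halide: a carbonyl carbon bonded to a halogen.
The molecule carries 3 separate instances of an acyl chloride (-C(=O)Cl) meeting every constraint; each maps to a distinct set of atoms, giving 3 matches.

3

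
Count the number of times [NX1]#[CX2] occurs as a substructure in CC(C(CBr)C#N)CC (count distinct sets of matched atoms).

1

[NX1]#[CX2] is the SMARTS for a nitrile: a nitrogen triple-bonded to a two-connected carbon.
Exactly one fragment in the molecule meets all constraints, giving 1 match.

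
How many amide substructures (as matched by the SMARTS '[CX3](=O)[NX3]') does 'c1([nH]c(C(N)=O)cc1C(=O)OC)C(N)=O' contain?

2

[CX3](=O)[NX3] is the SMARTS for an amide: a carbonyl carbon bonded to a trivalent nitrogen.
The molecule carries 2 separate instances of a primary amide (-C(=O)NH2) meeting every constraint; each maps to a distinct set of atoms, giving 2 matches.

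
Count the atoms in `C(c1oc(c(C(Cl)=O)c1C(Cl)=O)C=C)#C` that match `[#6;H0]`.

7

Check the 15 heavy atoms by environment: 1× o (aromatic, H0) → no; 4× c (aromatic, H0) → match; 3× C (H0) → match; 2× O (H0) → no; 2× Cl (H0) → no; 2× C (H1) → no; 1× C (H2) → no.
Summing the matching environments: 4 + 3 = 7 matching atoms.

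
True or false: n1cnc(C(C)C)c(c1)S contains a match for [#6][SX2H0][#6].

The pattern [#6][SX2H0][#6] describes an aliphatic sulfur bridging two carbons with no H on the sulfur — a thioether.
The closest candidate here is a thiol (-SH), but the sulfur has H1, not H0 bridging two carbons. No other fragment satisfies the full query, so there is no match.

False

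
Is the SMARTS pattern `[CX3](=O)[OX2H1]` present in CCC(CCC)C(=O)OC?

No

The pattern [CX3](=O)[OX2H1] describes an sp2 carbon double-bonded to O and single-bonded to an -OH oxygen — a carboxylic acid.
The closest candidate here is a methyl-ester group (-C(=O)OCH3), but the singly-bonded O has no H (OX2H0, not OX2H1). No other fragment satisfies the full query, so there is no match.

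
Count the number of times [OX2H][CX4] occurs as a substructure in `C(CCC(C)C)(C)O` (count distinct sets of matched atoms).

[OX2H][CX4] is the SMARTS for an aliphatic alcohol: a hydroxyl oxygen bound to an sp3 (X4) carbon.
Exactly one fragment in the molecule meets all constraints, giving 1 match.

1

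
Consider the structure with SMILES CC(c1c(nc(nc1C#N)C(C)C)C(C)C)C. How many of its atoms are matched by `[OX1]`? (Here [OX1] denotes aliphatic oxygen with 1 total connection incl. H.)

The query [OX1] means: aliphatic oxygen with one total connection — typically a carbonyl =O or an oxide.
Check the 17 heavy atoms by environment: 2× n (aromatic, X2) → no; 4× c (aromatic, X3) → no; 9× C (X4) → no; 1× C (X2) → no; 1× N (X1) → no.
No environment satisfies the query, so 0 matching atoms.

0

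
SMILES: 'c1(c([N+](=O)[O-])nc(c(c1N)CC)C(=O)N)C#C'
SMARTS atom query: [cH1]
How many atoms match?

0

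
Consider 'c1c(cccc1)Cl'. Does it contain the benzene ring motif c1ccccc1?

Yes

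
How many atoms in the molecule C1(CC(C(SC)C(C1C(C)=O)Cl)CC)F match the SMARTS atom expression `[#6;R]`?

6

The query [#6;R] means: carbon that is part of a ring.
Check the 15 heavy atoms by environment: 6× C (in 6-ring) → match; 5× C (acyclic) → no; 1× F (acyclic) → no; 1× O (acyclic) → no; 1× S (acyclic) → no; 1× Cl (acyclic) → no.
That gives 6 matching atoms.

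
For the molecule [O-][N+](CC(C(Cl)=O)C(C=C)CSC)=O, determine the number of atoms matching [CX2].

0

Check the 14 heavy atoms by environment: 5× C (X4) → no; 1× S (X2) → no; 3× C (X3) → no; 1× N (charge +1, X3) → no; 1× O (charge -1, X1) → no; 2× O (X1) → no; 1× Cl (X1) → no.
No environment satisfies the query, so 0 matching atoms.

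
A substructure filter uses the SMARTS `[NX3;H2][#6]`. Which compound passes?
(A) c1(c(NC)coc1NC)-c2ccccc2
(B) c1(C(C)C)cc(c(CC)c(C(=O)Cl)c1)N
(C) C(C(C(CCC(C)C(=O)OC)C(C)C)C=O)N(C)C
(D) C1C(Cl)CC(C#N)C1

[NX3;H2][#6] describes a trivalent nitrogen with two H attached to carbon (a primary amine).
(A) has an N-methylamino group (-NHCH3) but the nitrogen bears two carbons and only one H (H1), not H2.
(B) contains a primary amino group (-NH2), which satisfies every atom and bond constraint.
(C) has a dimethylamino group (-N(CH3)2) but the nitrogen has H0, not H2.
(D) has a nitrile (-C#N) but the nitrogen is NX1 (triple-bonded), not NX3 with two H.
So the answer is (B).

B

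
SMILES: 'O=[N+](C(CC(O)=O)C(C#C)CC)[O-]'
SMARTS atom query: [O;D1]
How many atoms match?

4

The query [O;D1] means: aliphatic oxygen bonded to exactly one heavy atom.
Check the 13 heavy atoms by environment: 3× C (D2) → no; 3× C (D3) → no; 1× N (charge +1, D3) → no; 1× O (charge -1, D1) → match; 3× O (D1) → match; 2× C (D1) → no.
Summing the matching environments: 1 + 3 = 4 matching atoms.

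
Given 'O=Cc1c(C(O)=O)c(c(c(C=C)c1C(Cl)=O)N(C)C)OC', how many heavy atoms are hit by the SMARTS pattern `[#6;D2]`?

The query [#6;D2] means: any carbon bonded to exactly two heavy atoms.
Check the 21 heavy atoms by environment: 6× c (aromatic, D3) → no; 1× O (D2) → no; 4× C (D1) → no; 2× C (D2) → match; 4× O (D1) → no; 2× C (D3) → no; 1× Cl (D1) → no; 1× N (D3) → no.
That gives 2 matching atoms.

2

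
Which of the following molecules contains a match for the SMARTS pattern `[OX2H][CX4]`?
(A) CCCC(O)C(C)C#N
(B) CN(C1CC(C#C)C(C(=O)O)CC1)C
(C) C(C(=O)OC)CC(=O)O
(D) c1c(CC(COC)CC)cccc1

A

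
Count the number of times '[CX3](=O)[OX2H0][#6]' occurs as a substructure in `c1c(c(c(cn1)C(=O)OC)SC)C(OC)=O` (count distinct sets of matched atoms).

[CX3](=O)[OX2H0][#6] is the SMARTS for an ester: a carbonyl carbon bonded to an oxygen that is itself bonded to carbon (no H on that O).
The molecule carries 2 separate instances of a methyl-ester group (-C(=O)OCH3) meeting every constraint; each maps to a distinct set of atoms, giving 2 matches.

2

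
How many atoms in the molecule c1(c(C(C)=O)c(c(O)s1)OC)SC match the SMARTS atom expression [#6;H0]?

5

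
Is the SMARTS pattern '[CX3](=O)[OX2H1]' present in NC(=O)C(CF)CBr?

The pattern [CX3](=O)[OX2H1] describes an sp2 carbon double-bonded to O and single-bonded to an -OH oxygen — a carboxylic acid.
The closest candidate here is a primary amide (-C(=O)NH2), but the carbonyl is bonded to N, not to an -OH oxygen. No other fragment satisfies the full query, so there is no match.

No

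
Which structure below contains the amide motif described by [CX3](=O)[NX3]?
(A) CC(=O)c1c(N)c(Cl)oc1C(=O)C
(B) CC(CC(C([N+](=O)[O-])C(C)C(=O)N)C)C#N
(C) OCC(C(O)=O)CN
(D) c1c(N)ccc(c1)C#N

[CX3](=O)[NX3] describes a carbonyl carbon bonded to a trivalent nitrogen (an amide).
(A) has a primary amino group (-NH2) but the -NH2 is not attached to a carbonyl carbon.
(B) contains a primary amide (-C(=O)NH2), which satisfies every atom and bond constraint.
(C) has a primary amino group (-NH2) but the -NH2 is not attached to a carbonyl carbon.
(D) has a primary amino group (-NH2) but the -NH2 is not attached to a carbonyl carbon.
So the answer is (B).

B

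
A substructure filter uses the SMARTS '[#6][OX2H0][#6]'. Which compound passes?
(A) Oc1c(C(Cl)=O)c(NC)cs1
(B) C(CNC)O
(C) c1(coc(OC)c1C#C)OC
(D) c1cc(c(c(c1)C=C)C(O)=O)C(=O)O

C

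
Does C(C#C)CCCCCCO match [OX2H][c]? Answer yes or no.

The pattern [OX2H][c] describes a hydroxyl oxygen attached to an aromatic carbon — a phenol.
The closest candidate here is a hydroxyl group (-OH), but the -OH is on an aliphatic carbon, not an aromatic c. No other fragment satisfies the full query, so there is no match.

No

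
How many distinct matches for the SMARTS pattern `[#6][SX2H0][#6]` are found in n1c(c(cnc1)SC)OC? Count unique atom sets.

[#6][SX2H0][#6] is the SMARTS for a thioether: an aliphatic sulfur bridging two carbons with no H on the sulfur.
Exactly one fragment in the molecule meets all constraints, giving 1 match.

1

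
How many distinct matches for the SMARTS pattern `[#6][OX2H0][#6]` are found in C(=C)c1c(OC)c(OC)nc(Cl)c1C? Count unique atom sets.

[#6][OX2H0][#6] is the SMARTS for an ether: an aliphatic oxygen bridging two carbons with no H on the oxygen.
The molecule carries 2 separate instances of a methoxy ether (-OCH3) meeting every constraint; each maps to a distinct set of atoms, giving 2 matches.

2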